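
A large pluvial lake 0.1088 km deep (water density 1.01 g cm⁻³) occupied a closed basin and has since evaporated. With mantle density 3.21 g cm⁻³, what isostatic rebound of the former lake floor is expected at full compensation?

0.0342 km

u = d ρ_w/ρ_m = 0.1088 km × 1.01/3.21 = 0.0342 km.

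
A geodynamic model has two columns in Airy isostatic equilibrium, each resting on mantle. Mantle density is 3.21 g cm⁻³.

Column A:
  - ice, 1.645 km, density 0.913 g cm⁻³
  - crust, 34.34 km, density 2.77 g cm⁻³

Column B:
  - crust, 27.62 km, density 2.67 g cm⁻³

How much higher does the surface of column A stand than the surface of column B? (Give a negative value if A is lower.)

1.24 km

For any compensation level in the mantle, the mantle terms cancel and isostasy reduces to e = (Σt_A − Σt_B) − (Σ(ρt)_A − Σ(ρt)_B) / ρ_m.
Σt_A = 35.985 km; Σt_B = 27.62 km; Σ(ρt)_A = 96.623685; Σ(ρt)_B = 73.7454 (in km·g cm⁻³).
e = (35.985 − 27.62) − (96.623685 − 73.7454) / 3.21 = 1.24 km.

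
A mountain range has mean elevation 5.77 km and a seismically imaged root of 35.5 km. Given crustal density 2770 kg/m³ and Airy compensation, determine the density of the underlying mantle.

Airy balance: ρ_c h = (ρ_m − ρ_c) r → ρ_m = ρ_c (1 + h/r).
ρ_m = 2770 × (1 + 5.77 km/35.5 km) = 3220 kg/m³.

3220 kg/m³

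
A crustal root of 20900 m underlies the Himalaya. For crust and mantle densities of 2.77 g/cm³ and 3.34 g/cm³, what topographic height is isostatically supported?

In Airy isostatic equilibrium: ρ_c h = (ρ_m − ρ_c) r.
h = r (ρ_m − ρ_c) / ρ_c = 20900 m × (3.34 − 2.77) / 2.77 = 4300 m.

4300 m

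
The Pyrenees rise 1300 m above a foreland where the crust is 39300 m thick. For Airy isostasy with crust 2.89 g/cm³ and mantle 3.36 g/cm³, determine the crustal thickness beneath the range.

Root depth r = h ρ_c / (ρ_m − ρ_c) = 1300 m × 2.89 / 0.47 = 7994 m.
Total thickness = T + h + r = 39300 m + 1300 m + 7994 m = 48600 m.

48600 m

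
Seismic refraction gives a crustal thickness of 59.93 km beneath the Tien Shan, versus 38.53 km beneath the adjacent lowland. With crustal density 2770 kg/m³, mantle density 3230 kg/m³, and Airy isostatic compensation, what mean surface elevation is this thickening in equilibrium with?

Excess crust Δ = 59.93 km − 38.53 km = 21.4 km, split between elevation h and root r with h + r = Δ.
Airy balance ρ_c h = (ρ_m − ρ_c) r gives r = h ρ_c/(ρ_m − ρ_c), so h (1 + ρ_c/(ρ_m − ρ_c)) = Δ, i.e. h = Δ (ρ_m − ρ_c)/ρ_m.
h = 21.4 km × 460/3230 = 3.05 km.

3.05 km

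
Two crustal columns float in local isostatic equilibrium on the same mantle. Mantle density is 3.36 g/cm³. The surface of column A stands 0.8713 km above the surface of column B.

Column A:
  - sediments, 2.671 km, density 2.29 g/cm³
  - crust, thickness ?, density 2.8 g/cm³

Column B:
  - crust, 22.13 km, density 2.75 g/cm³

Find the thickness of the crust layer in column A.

Take the compensation level at the base of the deeper column (depth z_c below the surface of column A) and equate Σ ρ_i t_i down to z_c; mantle fills any gap and the z_c terms cancel.
Column A: 2.671×2.29 + x×2.8 + (z_c − 2.671 − x)×3.36
Column B: 0.8713×0 + 22.13×2.75 + (z_c − 0.8713 − 22.13)×3.36
The z_c×3.36 term appears on both sides and cancels. Collect the known terms of each column as K = Σ(ρt)_known − 3.36 × (depth of known layers): K_A = 6.11659 − 3.36×2.671 = −2.85797; K_B = 60.8575 − 3.36×(0.8713 + 22.13) = −16.426868.
Balance: K_A − x×(3.36 − 2.8) = K_B, so x = (K_A − K_B)/(3.36 − 2.8) = 13.5689/0.56 = 24.2 km.

24.2 km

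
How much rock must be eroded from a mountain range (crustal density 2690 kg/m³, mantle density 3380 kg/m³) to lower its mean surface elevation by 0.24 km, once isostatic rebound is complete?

1.18 km

Net drop Δ = e − u = e − e ρ_c/ρ_m = e (ρ_m − ρ_c)/ρ_m.
e = Δ ρ_m/(ρ_m − ρ_c) = 0.24 km × 3380/690 = 1.18 km.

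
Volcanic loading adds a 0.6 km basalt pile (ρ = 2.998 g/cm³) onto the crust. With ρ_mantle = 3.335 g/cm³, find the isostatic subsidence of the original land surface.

0.539 km

Subaerial loading: s = t ρ_load / ρ_m.
s = 0.6 km × 2.998/3.335 = 0.539 km.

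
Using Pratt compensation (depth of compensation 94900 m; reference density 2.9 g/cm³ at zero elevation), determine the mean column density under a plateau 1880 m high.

Pratt balance: ρ_ref D = ρ (D + h).
ρ = ρ_ref D/(D + h) = 2.9 × 94900 m/(94900 m + 1880 m) = 2.84 g/cm³.

2.84 g/cm³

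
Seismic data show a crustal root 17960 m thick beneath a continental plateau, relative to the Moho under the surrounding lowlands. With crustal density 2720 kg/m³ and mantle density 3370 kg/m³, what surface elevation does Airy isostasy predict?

4290 m

Balancing pressure at the compensation depth: ρ_c h = (ρ_m − ρ_c) r.
h = r (ρ_m − ρ_c) / ρ_c = 17960 m × (3370 − 2720) / 2720 = 4290 m.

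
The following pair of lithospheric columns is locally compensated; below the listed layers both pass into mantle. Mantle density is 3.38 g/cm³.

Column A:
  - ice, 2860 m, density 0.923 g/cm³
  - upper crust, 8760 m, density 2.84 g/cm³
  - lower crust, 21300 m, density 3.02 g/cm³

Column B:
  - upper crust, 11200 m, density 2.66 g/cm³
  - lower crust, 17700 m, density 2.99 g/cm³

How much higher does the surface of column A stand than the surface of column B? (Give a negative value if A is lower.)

1320 m

For any compensation level in the mantle, the mantle terms cancel and isostasy reduces to e = (Σt_A − Σt_B) − (Σ(ρt)_A − Σ(ρt)_B) / ρ_m.
Σt_A = 32920 m; Σt_B = 28900 m; Σ(ρt)_A = 91844.18; Σ(ρt)_B = 82715 (in m·g/cm³).
e = (32920 − 28900) − (91844.18 − 82715) / 3.38 = 1320 m.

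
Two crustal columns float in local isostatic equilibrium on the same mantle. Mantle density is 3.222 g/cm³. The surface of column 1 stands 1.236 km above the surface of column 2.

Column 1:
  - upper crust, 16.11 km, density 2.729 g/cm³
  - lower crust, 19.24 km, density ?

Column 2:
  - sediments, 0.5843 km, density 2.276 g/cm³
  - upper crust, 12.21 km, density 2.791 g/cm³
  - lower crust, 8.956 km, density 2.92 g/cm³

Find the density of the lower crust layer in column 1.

2.98 g/cm³

Take the compensation level at the base of the deeper column (depth z_c below the surface of column 1) and equate Σ ρ_i t_i down to z_c; mantle fills any gap and the z_c terms cancel.
Column 1: 16.11×2.729 + 19.24×ρ + (z_c − 35.35)×3.222
Column 2: 1.236×0 + 0.5843×2.276 + 12.21×2.791 + 8.956×2.92 + (z_c − 1.236 − 21.7503)×3.222
The z_c×3.222 term appears on both sides and cancels. Collect the known terms of each column as K = Σ(ρt)_known − 3.222 × (depth of known layers): K_1 = 43.96419 − 3.222×35.35 = −69.93351; K_2 = 61.5594968 − 3.222×(1.236 + 21.7503) = −12.5023618.
Balance: K_1 + 19.24×ρ = K_2, so ρ = (K_2 − K_1)/19.24 = 57.4311/19.24 = 2.98 g/cm³.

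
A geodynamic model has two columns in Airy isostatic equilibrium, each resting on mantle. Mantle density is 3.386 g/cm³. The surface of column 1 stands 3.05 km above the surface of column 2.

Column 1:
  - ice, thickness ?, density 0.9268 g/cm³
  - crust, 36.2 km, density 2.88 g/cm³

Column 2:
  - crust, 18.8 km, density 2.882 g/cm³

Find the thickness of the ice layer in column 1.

0.604 km

Take the compensation level at the base of the deeper column (depth z_c below the surface of column 1) and equate Σ ρ_i t_i down to z_c; mantle fills any gap and the z_c terms cancel.
Column 1: x×0.9268 + 36.2×2.88 + (z_c − 36.2 − x)×3.386
Column 2: 3.05×0 + 18.8×2.882 + (z_c − 3.05 − 18.8)×3.386
The z_c×3.386 term appears on both sides and cancels. Collect the known terms of each column as K = Σ(ρt)_known − 3.386 × (depth of known layers): K_1 = 104.256 − 3.386×36.2 = −18.3172; K_2 = 54.1816 − 3.386×(3.05 + 18.8) = −19.8025.
Balance: K_1 − x×(3.386 − 0.9268) = K_2, so x = (K_1 − K_2)/(3.386 − 0.9268) = 1.4853/2.4592 = 0.604 km.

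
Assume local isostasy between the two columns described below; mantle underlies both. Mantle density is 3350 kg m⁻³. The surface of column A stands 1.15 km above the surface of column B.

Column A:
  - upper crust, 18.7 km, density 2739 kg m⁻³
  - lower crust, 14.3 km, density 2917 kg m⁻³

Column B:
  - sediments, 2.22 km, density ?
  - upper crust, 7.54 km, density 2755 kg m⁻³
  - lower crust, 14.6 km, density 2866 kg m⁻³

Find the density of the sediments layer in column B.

2350 kg m⁻³

Take the compensation level at the base of the deeper column (depth z_c below the surface of column A) and equate Σ ρ_i t_i down to z_c; mantle fills any gap and the z_c terms cancel.
Column A: 18.7×2739 + 14.3×2917 + (z_c − 33)×3350
Column B: 1.15×0 + 2.22×ρ + 7.54×2755 + 14.6×2866 + (z_c − 1.15 − 24.36)×3350
The z_c×3350 term appears on both sides and cancels. Collect the known terms of each column as K = Σ(ρt)_known − 3350 × (depth of known layers): K_A = 92932.4 − 3350×33 = −17617.6; K_B = 62616.3 − 3350×(1.15 + 24.36) = −22842.2.
Balance: K_A = K_B + 2.22×ρ, so ρ = (K_A − K_B)/2.22 = 5224.6/2.22 = 2350 kg m⁻³.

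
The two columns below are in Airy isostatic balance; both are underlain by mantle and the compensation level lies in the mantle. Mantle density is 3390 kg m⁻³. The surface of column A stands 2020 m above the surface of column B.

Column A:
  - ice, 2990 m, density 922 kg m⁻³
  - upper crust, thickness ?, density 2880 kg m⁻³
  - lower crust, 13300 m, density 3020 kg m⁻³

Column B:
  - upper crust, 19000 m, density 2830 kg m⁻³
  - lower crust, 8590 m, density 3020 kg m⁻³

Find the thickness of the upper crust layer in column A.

Take the compensation level at the base of the deeper column (depth z_c below the surface of column A) and equate Σ ρ_i t_i down to z_c; mantle fills any gap and the z_c terms cancel.
Column A: 2990×922 + x×2880 + 13300×3020 + (z_c − 16290 − x)×3390
Column B: 2020×0 + 19000×2830 + 8590×3020 + (z_c − 2020 − 27590)×3390
The z_c×3390 term appears on both sides and cancels. Collect the known terms of each column as K = Σ(ρt)_known − 3390 × (depth of known layers): K_A = 42922780 − 3390×16290 = −12300320; K_B = 79711800 − 3390×(2020 + 27590) = −20666100.
Balance: K_A − x×(3390 − 2880) = K_B, so x = (K_A − K_B)/(3390 − 2880) = 8365780/510 = 16400 m.

16400 m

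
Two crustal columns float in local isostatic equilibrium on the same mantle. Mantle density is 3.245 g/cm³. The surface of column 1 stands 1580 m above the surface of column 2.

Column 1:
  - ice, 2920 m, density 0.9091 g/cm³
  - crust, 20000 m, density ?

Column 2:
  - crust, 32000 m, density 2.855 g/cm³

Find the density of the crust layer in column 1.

Take the compensation level at the base of the deeper column (depth z_c below the surface of column 1) and equate Σ ρ_i t_i down to z_c; mantle fills any gap and the z_c terms cancel.
Column 1: 2920×0.9091 + 20000×ρ + (z_c − 22920)×3.245
Column 2: 1580×0 + 32000×2.855 + (z_c − 1580 − 32000)×3.245
The z_c×3.245 term appears on both sides and cancels. Collect the known terms of each column as K = Σ(ρt)_known − 3.245 × (depth of known layers): K_1 = 2654.572 − 3.245×22920 = −71720.828; K_2 = 91360 − 3.245×(1580 + 32000) = −17607.1.
Balance: K_1 + 20000×ρ = K_2, so ρ = (K_2 − K_1)/20000 = 54113.7/20000 = 2.71 g/cm³.

2.71 g/cm³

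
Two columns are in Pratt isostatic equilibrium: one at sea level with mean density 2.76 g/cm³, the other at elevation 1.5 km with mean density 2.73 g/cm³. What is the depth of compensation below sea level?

136 km

ρ_ref D = ρ (D + h) → D (ρ_ref − ρ) = ρ h.
D = ρ h/(ρ_ref − ρ) = 2.73 × 1.5 km/(2.76 − 2.73) = 136 km.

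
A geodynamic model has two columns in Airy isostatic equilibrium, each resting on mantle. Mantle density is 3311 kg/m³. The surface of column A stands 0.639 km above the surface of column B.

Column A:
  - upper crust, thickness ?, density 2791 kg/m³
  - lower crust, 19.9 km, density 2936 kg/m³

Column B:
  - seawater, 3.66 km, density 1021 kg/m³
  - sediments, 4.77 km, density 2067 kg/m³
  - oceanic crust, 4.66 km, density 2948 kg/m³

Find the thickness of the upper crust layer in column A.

Take the compensation level at the base of the deeper column (depth z_c below the surface of column A) and equate Σ ρ_i t_i down to z_c; mantle fills any gap and the z_c terms cancel.
Column A: x×2791 + 19.9×2936 + (z_c − 19.9 − x)×3311
Column B: 0.639×0 + 3.66×1021 + 4.77×2067 + 4.66×2948 + (z_c − 0.639 − 13.09)×3311
The z_c×3311 term appears on both sides and cancels. Collect the known terms of each column as K = Σ(ρt)_known − 3311 × (depth of known layers): K_A = 58426.4 − 3311×19.9 = −7462.5; K_B = 27334.13 − 3311×(0.639 + 13.09) = −18122.589.
Balance: K_A − x×(3311 − 2791) = K_B, so x = (K_A − K_B)/(3311 − 2791) = 10660.1/520 = 20.5 km.

20.5 km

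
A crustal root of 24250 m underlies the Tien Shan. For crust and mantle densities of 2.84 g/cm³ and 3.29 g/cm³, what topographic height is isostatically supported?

3840 m

By Archimedes' principle applied to the lithosphere: ρ_c h = (ρ_m − ρ_c) r.
h = r (ρ_m − ρ_c) / ρ_c = 24250 m × (3.29 − 2.84) / 2.84 = 3840 m.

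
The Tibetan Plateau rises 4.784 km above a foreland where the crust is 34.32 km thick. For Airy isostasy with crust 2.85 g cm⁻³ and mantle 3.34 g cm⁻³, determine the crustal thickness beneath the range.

Root depth r = h ρ_c / (ρ_m − ρ_c) = 4.784 km × 2.85 / 0.49 = 27.83 km.
Total thickness = T + h + r = 34.32 km + 4.784 km + 27.83 km = 66.9 km.

66.9 km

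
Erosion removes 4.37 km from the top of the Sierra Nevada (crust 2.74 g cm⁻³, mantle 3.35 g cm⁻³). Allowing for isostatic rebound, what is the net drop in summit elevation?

Rebound u = e ρ_c/ρ_m = 4.37 km × 2.74/3.35 = 3.574 km.
Net surface drop = e − u = 4.37 km − 3.574 km = e (ρ_m − ρ_c)/ρ_m = 0.796 km.

0.796 km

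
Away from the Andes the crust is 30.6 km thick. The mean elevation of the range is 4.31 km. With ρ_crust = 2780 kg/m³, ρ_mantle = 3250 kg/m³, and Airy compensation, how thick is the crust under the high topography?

60.4 km

Root depth r = h ρ_c / (ρ_m − ρ_c) = 4.31 km × 2780 / 470 = 25.49 km.
Total thickness = T + h + r = 30.6 km + 4.31 km + 25.49 km = 60.4 km.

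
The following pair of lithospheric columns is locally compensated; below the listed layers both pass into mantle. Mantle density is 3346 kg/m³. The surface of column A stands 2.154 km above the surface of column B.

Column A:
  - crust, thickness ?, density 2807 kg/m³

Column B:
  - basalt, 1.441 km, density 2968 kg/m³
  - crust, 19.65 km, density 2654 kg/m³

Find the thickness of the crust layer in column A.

Take the compensation level at the base of the deeper column (depth z_c below the surface of column A) and equate Σ ρ_i t_i down to z_c; mantle fills any gap and the z_c terms cancel.
Column A: x×2807 + (z_c − 0 − x)×3346
Column B: 2.154×0 + 1.441×2968 + 19.65×2654 + (z_c − 2.154 − 21.091)×3346
The z_c×3346 term appears on both sides and cancels. Collect the known terms of each column as K = Σ(ρt)_known − 3346 × (depth of known layers): K_A = 0 − 3346×0 = 0; K_B = 56427.988 − 3346×(2.154 + 21.091) = −21349.782.
Balance: K_A − x×(3346 − 2807) = K_B, so x = (K_A − K_B)/(3346 − 2807) = 21349.8/539 = 39.6 km.

39.6 km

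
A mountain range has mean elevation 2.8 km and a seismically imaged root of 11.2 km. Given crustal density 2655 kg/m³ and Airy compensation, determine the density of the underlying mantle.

Airy balance: ρ_c h = (ρ_m − ρ_c) r → ρ_m = ρ_c (1 + h/r).
ρ_m = 2655 × (1 + 2.8 km/11.2 km) = 3320 kg/m³.

3320 kg/m³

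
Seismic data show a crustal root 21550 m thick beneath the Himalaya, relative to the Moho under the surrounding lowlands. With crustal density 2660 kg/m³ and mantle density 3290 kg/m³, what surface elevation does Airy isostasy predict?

In Airy isostatic equilibrium: ρ_c h = (ρ_m − ρ_c) r.
h = r (ρ_m − ρ_c) / ρ_c = 21550 m × (3290 − 2660) / 2660 = 5100 m.

5100 m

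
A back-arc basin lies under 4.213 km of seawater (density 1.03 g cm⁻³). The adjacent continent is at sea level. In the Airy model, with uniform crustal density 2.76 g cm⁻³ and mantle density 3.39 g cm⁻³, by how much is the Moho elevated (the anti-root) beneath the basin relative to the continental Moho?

Equating mass per unit area of the two columns: replacing crust with seawater at the top is compensated by replacing crust with mantle at the base: d (ρ_c − ρ_w) = a (ρ_m − ρ_c).
a = d (ρ_c − ρ_w)/(ρ_m − ρ_c) = 4.213 km × 1.73/0.63 = 11.6 km.

11.6 km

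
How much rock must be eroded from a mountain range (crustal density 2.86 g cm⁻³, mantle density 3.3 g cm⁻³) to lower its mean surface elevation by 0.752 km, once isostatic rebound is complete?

5.64 km

Net drop Δ = e − u = e − e ρ_c/ρ_m = e (ρ_m − ρ_c)/ρ_m.
e = Δ ρ_m/(ρ_m − ρ_c) = 0.752 km × 3.3/0.44 = 5.64 km.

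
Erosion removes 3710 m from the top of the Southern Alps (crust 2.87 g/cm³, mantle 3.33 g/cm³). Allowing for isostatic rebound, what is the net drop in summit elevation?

Rebound u = e ρ_c/ρ_m = 3710 m × 2.87/3.33 = 3198 m.
Net surface drop = e − u = 3710 m − 3198 m = e (ρ_m − ρ_c)/ρ_m = 512 m.

512 m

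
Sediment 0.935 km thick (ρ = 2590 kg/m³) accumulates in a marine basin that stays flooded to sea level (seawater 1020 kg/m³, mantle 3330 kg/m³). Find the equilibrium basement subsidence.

0.635 km

Submarine loading: the sediment displaces seawater, and the subsidence is in turn flooded, so s (ρ_m − ρ_w) = t (ρ_sed − ρ_w).
s = 0.935 km × (2590 − 1020) / (3330 − 1020) = 0.635 km.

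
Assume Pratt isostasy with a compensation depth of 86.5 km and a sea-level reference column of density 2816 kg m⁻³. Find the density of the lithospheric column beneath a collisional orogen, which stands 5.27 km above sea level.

2650 kg m⁻³

Pratt balance: ρ_ref D = ρ (D + h).
ρ = ρ_ref D/(D + h) = 2816 × 86.5 km/(86.5 km + 5.27 km) = 2650 kg m⁻³.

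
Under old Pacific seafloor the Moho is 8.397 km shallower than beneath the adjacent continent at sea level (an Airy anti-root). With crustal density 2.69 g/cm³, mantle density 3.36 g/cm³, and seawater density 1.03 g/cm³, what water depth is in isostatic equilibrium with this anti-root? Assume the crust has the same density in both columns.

3.39 km

Replacing a thickness d of crust by seawater at the top must be balanced by replacing crust with mantle at the base: d (ρ_c − ρ_w) = a (ρ_m − ρ_c).
d = a (ρ_m − ρ_c)/(ρ_c − ρ_w) = 8.397 km × 0.67/1.66 = 3.39 km.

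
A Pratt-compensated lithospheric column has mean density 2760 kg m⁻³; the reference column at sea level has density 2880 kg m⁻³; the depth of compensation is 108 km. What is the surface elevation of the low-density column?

4.7 km

ρ_ref D = ρ (D + h) → h = D (ρ_ref − ρ)/ρ.
h = 108 km × (2880 − 2760)/2760 = 4.7 km.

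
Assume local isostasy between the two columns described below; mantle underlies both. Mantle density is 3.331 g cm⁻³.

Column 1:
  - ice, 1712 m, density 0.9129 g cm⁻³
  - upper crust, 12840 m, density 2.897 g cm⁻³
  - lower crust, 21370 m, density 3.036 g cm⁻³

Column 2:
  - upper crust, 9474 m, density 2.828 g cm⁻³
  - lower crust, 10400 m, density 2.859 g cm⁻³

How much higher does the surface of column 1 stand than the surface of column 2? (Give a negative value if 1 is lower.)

For any compensation level in the mantle, the mantle terms cancel and isostasy reduces to e = (Σt_1 − Σt_2) − (Σ(ρt)_1 − Σ(ρt)_2) / ρ_m.
Σt_1 = 35922 m; Σt_2 = 19874 m; Σ(ρt)_1 = 103639.685; Σ(ρt)_2 = 56526.072 (in m·g cm⁻³).
e = (35922 − 19874) − (103639.685 − 56526.072) / 3.331 = 1900 m.

1900 m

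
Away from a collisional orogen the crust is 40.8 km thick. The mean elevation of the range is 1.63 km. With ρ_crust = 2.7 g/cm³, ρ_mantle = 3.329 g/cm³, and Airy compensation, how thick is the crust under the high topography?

49.4 km

Root depth r = h ρ_c / (ρ_m − ρ_c) = 1.63 km × 2.7 / 0.629 = 6.997 km.
Total thickness = T + h + r = 40.8 km + 1.63 km + 6.997 km = 49.4 km.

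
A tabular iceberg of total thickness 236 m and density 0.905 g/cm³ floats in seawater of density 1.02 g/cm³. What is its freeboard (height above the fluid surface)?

26.6 m

Floating equilibrium: submerged depth d = t ρ_obj/ρ_fluid = 236 m × 0.905/1.02 = 209.4 m.
Freeboard = t − d = 236 m − 209.4 m = 26.6 m.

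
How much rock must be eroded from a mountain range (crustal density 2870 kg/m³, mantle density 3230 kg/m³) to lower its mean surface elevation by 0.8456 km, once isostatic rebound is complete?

Net drop Δ = e − u = e − e ρ_c/ρ_m = e (ρ_m − ρ_c)/ρ_m.
e = Δ ρ_m/(ρ_m − ρ_c) = 0.8456 km × 3230/360 = 7.59 km.

7.59 km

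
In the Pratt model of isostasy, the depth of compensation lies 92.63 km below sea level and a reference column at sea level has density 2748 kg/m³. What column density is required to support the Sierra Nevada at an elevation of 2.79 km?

2670 kg/m³

Pratt balance: ρ_ref D = ρ (D + h).
ρ = ρ_ref D/(D + h) = 2748 × 92.63 km/(92.63 km + 2.79 km) = 2670 kg/m³.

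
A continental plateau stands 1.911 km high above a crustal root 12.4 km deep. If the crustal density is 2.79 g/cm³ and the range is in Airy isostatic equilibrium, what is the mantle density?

Airy balance: ρ_c h = (ρ_m − ρ_c) r → ρ_m = ρ_c (1 + h/r).
ρ_m = 2.79 × (1 + 1.911 km/12.4 km) = 3.22 g/cm³.

3.22 g/cm³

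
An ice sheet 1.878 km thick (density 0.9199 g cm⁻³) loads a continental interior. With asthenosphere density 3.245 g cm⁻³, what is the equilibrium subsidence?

0.532 km

For local isostatic compensation: the ice load ρ_ice t is balanced by mantle displaced below, ρ_m s.
s = t ρ_ice / ρ_m = 1.878 km × 0.9199/3.245 = 0.532 km.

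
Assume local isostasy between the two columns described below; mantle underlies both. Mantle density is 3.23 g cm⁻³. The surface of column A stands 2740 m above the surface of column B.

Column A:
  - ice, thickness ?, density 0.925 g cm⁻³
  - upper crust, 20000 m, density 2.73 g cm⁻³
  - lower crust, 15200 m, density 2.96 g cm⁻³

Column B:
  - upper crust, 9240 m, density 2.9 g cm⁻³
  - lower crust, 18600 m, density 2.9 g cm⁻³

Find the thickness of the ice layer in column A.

1710 m

Take the compensation level at the base of the deeper column (depth z_c below the surface of column A) and equate Σ ρ_i t_i down to z_c; mantle fills any gap and the z_c terms cancel.
Column A: x×0.925 + 20000×2.73 + 15200×2.96 + (z_c − 35200 − x)×3.23
Column B: 2740×0 + 9240×2.9 + 18600×2.9 + (z_c − 2740 − 27840)×3.23
The z_c×3.23 term appears on both sides and cancels. Collect the known terms of each column as K = Σ(ρt)_known − 3.23 × (depth of known layers): K_A = 99592 − 3.23×35200 = −14104; K_B = 80736 − 3.23×(2740 + 27840) = −18037.4.
Balance: K_A − x×(3.23 − 0.925) = K_B, so x = (K_A − K_B)/(3.23 − 0.925) = 3933.4/2.305 = 1710 m.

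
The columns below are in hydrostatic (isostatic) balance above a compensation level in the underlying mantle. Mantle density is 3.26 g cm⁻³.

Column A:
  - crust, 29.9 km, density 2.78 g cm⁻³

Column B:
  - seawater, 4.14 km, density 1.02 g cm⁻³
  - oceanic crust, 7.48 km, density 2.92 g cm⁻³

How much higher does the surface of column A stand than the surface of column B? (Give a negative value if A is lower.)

0.778 km

For any compensation level in the mantle, the mantle terms cancel and isostasy reduces to e = (Σt_A − Σt_B) − (Σ(ρt)_A − Σ(ρt)_B) / ρ_m.
Σt_A = 29.9 km; Σt_B = 11.62 km; Σ(ρt)_A = 83.122; Σ(ρt)_B = 26.0644 (in km·g cm⁻³).
e = (29.9 − 11.62) − (83.122 − 26.0644) / 3.26 = 0.778 km.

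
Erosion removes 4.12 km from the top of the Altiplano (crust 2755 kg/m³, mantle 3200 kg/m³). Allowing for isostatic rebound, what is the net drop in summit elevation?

Rebound u = e ρ_c/ρ_m = 4.12 km × 2755/3200 = 3.547 km.
Net surface drop = e − u = 4.12 km − 3.547 km = e (ρ_m − ρ_c)/ρ_m = 0.573 km.

0.573 km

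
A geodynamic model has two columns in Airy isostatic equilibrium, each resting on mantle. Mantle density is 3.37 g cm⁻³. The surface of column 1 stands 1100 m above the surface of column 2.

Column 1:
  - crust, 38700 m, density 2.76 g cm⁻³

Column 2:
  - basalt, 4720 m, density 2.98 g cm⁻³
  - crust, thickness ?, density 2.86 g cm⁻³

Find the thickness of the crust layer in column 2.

35400 m

Take the compensation level at the base of the deeper column (depth z_c below the surface of column 1) and equate Σ ρ_i t_i down to z_c; mantle fills any gap and the z_c terms cancel.
Column 1: 38700×2.76 + (z_c − 38700)×3.37
Column 2: 1100×0 + 4720×2.98 + x×2.86 + (z_c − 1100 − 4720 − x)×3.37
The z_c×3.37 term appears on both sides and cancels. Collect the known terms of each column as K = Σ(ρt)_known − 3.37 × (depth of known layers): K_1 = 106812 − 3.37×38700 = −23607; K_2 = 14065.6 − 3.37×(1100 + 4720) = −5547.8.
Balance: K_1 = K_2 − x×(3.37 − 2.86), so x = (K_2 − K_1)/(3.37 − 2.86) = 18059.2/0.51 = 35400 m.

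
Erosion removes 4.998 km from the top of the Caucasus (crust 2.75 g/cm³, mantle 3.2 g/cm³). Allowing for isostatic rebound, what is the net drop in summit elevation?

Rebound u = e ρ_c/ρ_m = 4.998 km × 2.75/3.2 = 4.295 km.
Net surface drop = e − u = 4.998 km − 4.295 km = e (ρ_m − ρ_c)/ρ_m = 0.703 km.

0.703 km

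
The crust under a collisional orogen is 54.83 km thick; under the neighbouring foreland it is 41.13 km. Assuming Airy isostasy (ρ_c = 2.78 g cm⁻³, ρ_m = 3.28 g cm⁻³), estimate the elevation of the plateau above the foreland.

2.09 km

Excess crust Δ = 54.83 km − 41.13 km = 13.7 km, split between elevation h and root r with h + r = Δ.
Airy balance ρ_c h = (ρ_m − ρ_c) r gives r = h ρ_c/(ρ_m − ρ_c), so h (1 + ρ_c/(ρ_m − ρ_c)) = Δ, i.e. h = Δ (ρ_m − ρ_c)/ρ_m.
h = 13.7 km × 0.5/3.28 = 2.09 km.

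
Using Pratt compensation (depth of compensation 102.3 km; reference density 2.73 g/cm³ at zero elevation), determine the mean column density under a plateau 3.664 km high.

2.64 g/cm³

Pratt balance: ρ_ref D = ρ (D + h).
ρ = ρ_ref D/(D + h) = 2.73 × 102.3 km/(102.3 km + 3.664 km) = 2.64 g/cm³.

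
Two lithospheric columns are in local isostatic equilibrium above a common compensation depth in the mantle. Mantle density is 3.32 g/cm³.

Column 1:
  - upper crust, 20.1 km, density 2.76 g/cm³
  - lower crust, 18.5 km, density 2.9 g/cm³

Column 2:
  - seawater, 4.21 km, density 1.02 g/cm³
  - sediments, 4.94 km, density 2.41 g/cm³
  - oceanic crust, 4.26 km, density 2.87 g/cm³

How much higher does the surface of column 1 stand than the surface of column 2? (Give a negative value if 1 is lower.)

0.883 km

For any compensation level in the mantle, the mantle terms cancel and isostasy reduces to e = (Σt_1 − Σt_2) − (Σ(ρt)_1 − Σ(ρt)_2) / ρ_m.
Σt_1 = 38.6 km; Σt_2 = 13.41 km; Σ(ρt)_1 = 109.126; Σ(ρt)_2 = 28.4258 (in km·g/cm³).
e = (38.6 − 13.41) − (109.126 − 28.4258) / 3.32 = 0.883 km.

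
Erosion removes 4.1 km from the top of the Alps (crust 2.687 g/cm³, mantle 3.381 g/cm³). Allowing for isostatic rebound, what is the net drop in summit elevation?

0.842 km

Rebound u = e ρ_c/ρ_m = 4.1 km × 2.687/3.381 = 3.258 km.
Net surface drop = e − u = 4.1 km − 3.258 km = e (ρ_m − ρ_c)/ρ_m = 0.842 km.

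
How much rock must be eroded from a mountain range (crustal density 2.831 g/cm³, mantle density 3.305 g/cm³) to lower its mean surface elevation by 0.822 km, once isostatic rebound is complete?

5.73 km

Net drop Δ = e − u = e − e ρ_c/ρ_m = e (ρ_m − ρ_c)/ρ_m.
e = Δ ρ_m/(ρ_m − ρ_c) = 0.822 km × 3.305/0.474 = 5.73 km.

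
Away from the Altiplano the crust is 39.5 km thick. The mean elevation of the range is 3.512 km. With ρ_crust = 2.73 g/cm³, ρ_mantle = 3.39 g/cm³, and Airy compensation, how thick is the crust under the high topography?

Root depth r = h ρ_c / (ρ_m − ρ_c) = 3.512 km × 2.73 / 0.66 = 14.53 km.
Total thickness = T + h + r = 39.5 km + 3.512 km + 14.53 km = 57.5 km.

57.5 km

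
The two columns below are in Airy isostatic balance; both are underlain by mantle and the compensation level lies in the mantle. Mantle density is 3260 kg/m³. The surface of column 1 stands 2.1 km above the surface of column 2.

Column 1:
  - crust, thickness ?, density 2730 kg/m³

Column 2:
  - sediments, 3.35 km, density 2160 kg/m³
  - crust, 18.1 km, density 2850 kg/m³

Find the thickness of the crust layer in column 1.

Take the compensation level at the base of the deeper column (depth z_c below the surface of column 1) and equate Σ ρ_i t_i down to z_c; mantle fills any gap and the z_c terms cancel.
Column 1: x×2730 + (z_c − 0 − x)×3260
Column 2: 2.1×0 + 3.35×2160 + 18.1×2850 + (z_c − 2.1 − 21.45)×3260
The z_c×3260 term appears on both sides and cancels. Collect the known terms of each column as K = Σ(ρt)_known − 3260 × (depth of known layers): K_1 = 0 − 3260×0 = 0; K_2 = 58821 − 3260×(2.1 + 21.45) = −17952.
Balance: K_1 − x×(3260 − 2730) = K_2, so x = (K_1 − K_2)/(3260 − 2730) = 17952/530 = 33.9 km.

33.9 km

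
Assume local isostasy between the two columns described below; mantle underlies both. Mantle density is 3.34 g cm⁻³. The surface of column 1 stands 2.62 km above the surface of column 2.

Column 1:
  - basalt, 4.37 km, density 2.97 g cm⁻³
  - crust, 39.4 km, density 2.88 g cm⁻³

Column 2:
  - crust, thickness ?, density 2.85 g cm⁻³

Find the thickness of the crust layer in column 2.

Take the compensation level at the base of the deeper column (depth z_c below the surface of column 1) and equate Σ ρ_i t_i down to z_c; mantle fills any gap and the z_c terms cancel.
Column 1: 4.37×2.97 + 39.4×2.88 + (z_c − 43.77)×3.34
Column 2: 2.62×0 + x×2.85 + (z_c − 2.62 − 0 − x)×3.34
The z_c×3.34 term appears on both sides and cancels. Collect the known terms of each column as K = Σ(ρt)_known − 3.34 × (depth of known layers): K_1 = 126.4509 − 3.34×43.77 = −19.7409; K_2 = 0 − 3.34×(2.62 + 0) = −8.7508.
Balance: K_1 = K_2 − x×(3.34 − 2.85), so x = (K_2 − K_1)/(3.34 − 2.85) = 10.9901/0.49 = 22.4 km.

22.4 km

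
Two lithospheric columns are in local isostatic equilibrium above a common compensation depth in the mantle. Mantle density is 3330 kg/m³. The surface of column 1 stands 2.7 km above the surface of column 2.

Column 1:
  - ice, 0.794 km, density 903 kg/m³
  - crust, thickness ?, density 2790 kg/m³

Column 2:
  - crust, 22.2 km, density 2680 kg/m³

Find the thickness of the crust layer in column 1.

Take the compensation level at the base of the deeper column (depth z_c below the surface of column 1) and equate Σ ρ_i t_i down to z_c; mantle fills any gap and the z_c terms cancel.
Column 1: 0.794×903 + x×2790 + (z_c − 0.794 − x)×3330
Column 2: 2.7×0 + 22.2×2680 + (z_c − 2.7 − 22.2)×3330
The z_c×3330 term appears on both sides and cancels. Collect the known terms of each column as K = Σ(ρt)_known − 3330 × (depth of known layers): K_1 = 716.982 − 3330×0.794 = −1927.038; K_2 = 59496 − 3330×(2.7 + 22.2) = −23421.
Balance: K_1 − x×(3330 − 2790) = K_2, so x = (K_1 − K_2)/(3330 − 2790) = 21494/540 = 39.8 km.

39.8 km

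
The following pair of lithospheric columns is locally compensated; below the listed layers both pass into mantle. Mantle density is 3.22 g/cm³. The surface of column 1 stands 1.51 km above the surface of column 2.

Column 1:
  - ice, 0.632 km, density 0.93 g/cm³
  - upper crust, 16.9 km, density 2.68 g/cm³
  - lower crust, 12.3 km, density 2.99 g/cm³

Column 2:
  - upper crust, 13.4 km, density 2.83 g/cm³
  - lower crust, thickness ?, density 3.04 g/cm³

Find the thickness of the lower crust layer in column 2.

18.4 km

Take the compensation level at the base of the deeper column (depth z_c below the surface of column 1) and equate Σ ρ_i t_i down to z_c; mantle fills any gap and the z_c terms cancel.
Column 1: 0.632×0.93 + 16.9×2.68 + 12.3×2.99 + (z_c − 29.832)×3.22
Column 2: 1.51×0 + 13.4×2.83 + x×3.04 + (z_c − 1.51 − 13.4 − x)×3.22
The z_c×3.22 term appears on both sides and cancels. Collect the known terms of each column as K = Σ(ρt)_known − 3.22 × (depth of known layers): K_1 = 82.65676 − 3.22×29.832 = −13.40228; K_2 = 37.922 − 3.22×(1.51 + 13.4) = −10.0882.
Balance: K_1 = K_2 − x×(3.22 − 3.04), so x = (K_2 − K_1)/(3.22 − 3.04) = 3.31408/0.18 = 18.4 km.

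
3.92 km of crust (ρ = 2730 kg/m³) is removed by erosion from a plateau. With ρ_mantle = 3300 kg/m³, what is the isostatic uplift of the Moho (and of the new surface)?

Unloading: uplift u = e ρ_c/ρ_m = 3.92 km × 2730/3300 = 3.24 km.

3.24 km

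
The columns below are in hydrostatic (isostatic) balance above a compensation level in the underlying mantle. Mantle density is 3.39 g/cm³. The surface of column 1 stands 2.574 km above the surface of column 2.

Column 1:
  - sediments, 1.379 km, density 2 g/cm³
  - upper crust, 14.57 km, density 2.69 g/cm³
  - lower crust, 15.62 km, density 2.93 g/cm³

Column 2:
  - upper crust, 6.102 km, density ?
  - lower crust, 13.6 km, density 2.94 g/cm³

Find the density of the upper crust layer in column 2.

2.66 g/cm³

Take the compensation level at the base of the deeper column (depth z_c below the surface of column 1) and equate Σ ρ_i t_i down to z_c; mantle fills any gap and the z_c terms cancel.
Column 1: 1.379×2 + 14.57×2.69 + 15.62×2.93 + (z_c − 31.569)×3.39
Column 2: 2.574×0 + 6.102×ρ + 13.6×2.94 + (z_c − 2.574 − 19.702)×3.39
The z_c×3.39 term appears on both sides and cancels. Collect the known terms of each column as K = Σ(ρt)_known − 3.39 × (depth of known layers): K_1 = 87.7179 − 3.39×31.569 = −19.30101; K_2 = 39.984 − 3.39×(2.574 + 19.702) = −35.53164.
Balance: K_1 = K_2 + 6.102×ρ, so ρ = (K_1 − K_2)/6.102 = 16.2306/6.102 = 2.66 g/cm³.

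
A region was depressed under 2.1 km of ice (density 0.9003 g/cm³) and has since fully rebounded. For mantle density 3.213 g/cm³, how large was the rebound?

0.588 km

Removing the load lets mantle flow back in; uplift u satisfies ρ_ice t = ρ_m u.
u = t ρ_ice/ρ_m = 2.1 km × 0.9003/3.213 = 0.588 km.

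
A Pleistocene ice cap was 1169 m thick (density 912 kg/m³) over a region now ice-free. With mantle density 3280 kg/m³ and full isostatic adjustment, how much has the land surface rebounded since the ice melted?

Removing the load lets mantle flow back in; uplift u satisfies ρ_ice t = ρ_m u.
u = t ρ_ice/ρ_m = 1169 m × 912/3280 = 325 m.

325 m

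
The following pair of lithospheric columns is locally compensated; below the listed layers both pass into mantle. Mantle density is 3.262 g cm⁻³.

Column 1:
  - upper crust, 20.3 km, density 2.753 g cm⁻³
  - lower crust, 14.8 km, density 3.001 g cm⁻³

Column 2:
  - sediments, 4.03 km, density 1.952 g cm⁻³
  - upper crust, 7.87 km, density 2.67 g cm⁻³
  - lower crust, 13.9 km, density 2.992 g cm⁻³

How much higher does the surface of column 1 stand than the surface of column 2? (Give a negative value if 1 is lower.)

For any compensation level in the mantle, the mantle terms cancel and isostasy reduces to e = (Σt_1 − Σt_2) − (Σ(ρt)_1 − Σ(ρt)_2) / ρ_m.
Σt_1 = 35.1 km; Σt_2 = 25.8 km; Σ(ρt)_1 = 100.3007; Σ(ρt)_2 = 70.46826 (in km·g cm⁻³).
e = (35.1 − 25.8) − (100.3007 − 70.46826) / 3.262 = 0.155 km.

0.155 km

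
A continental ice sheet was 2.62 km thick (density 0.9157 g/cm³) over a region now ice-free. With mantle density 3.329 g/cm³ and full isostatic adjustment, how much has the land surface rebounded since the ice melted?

0.721 km

Removing the load lets mantle flow back in; uplift u satisfies ρ_ice t = ρ_m u.
u = t ρ_ice/ρ_m = 2.62 km × 0.9157/3.329 = 0.721 km.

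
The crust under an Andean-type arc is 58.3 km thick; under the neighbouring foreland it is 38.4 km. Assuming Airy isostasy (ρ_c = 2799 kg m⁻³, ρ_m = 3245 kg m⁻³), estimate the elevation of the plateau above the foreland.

2.74 km

Excess crust Δ = 58.3 km − 38.4 km = 19.9 km, split between elevation h and root r with h + r = Δ.
Airy balance ρ_c h = (ρ_m − ρ_c) r gives r = h ρ_c/(ρ_m − ρ_c), so h (1 + ρ_c/(ρ_m − ρ_c)) = Δ, i.e. h = Δ (ρ_m − ρ_c)/ρ_m.
h = 19.9 km × 446/3245 = 2.74 km.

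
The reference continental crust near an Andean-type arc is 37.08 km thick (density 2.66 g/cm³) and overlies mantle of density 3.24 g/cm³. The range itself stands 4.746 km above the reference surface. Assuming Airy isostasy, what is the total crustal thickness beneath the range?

Root depth r = h ρ_c / (ρ_m − ρ_c) = 4.746 km × 2.66 / 0.58 = 21.77 km.
Total thickness = T + h + r = 37.08 km + 4.746 km + 21.77 km = 63.6 km.

63.6 km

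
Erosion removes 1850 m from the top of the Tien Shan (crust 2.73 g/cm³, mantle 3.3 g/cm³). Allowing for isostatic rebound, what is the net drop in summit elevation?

Rebound u = e ρ_c/ρ_m = 1850 m × 2.73/3.3 = 1530 m.
Net surface drop = e − u = 1850 m − 1530 m = e (ρ_m − ρ_c)/ρ_m = 320 m.

320 m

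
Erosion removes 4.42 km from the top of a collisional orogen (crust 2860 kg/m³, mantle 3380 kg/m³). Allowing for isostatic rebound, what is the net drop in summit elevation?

0.68 km

Rebound u = e ρ_c/ρ_m = 4.42 km × 2860/3380 = 3.74 km.
Net surface drop = e − u = 4.42 km − 3.74 km = e (ρ_m − ρ_c)/ρ_m = 0.68 km.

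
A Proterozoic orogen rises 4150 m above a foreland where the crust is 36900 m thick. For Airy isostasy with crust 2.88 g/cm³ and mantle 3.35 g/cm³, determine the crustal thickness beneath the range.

66500 m

Root depth r = h ρ_c / (ρ_m − ρ_c) = 4150 m × 2.88 / 0.47 = 25430 m.
Total thickness = T + h + r = 36900 m + 4150 m + 25430 m = 66500 m.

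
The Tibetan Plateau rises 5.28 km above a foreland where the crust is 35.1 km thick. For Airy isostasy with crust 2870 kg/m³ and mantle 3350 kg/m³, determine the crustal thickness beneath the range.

Root depth r = h ρ_c / (ρ_m − ρ_c) = 5.28 km × 2870 / 480 = 31.57 km.
Total thickness = T + h + r = 35.1 km + 5.28 km + 31.57 km = 72 km.

72 km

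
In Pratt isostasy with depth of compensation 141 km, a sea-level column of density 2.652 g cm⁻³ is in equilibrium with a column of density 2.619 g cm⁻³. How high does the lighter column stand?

1.78 km

ρ_ref D = ρ (D + h) → h = D (ρ_ref − ρ)/ρ.
h = 141 km × (2.652 − 2.619)/2.619 = 1.78 km.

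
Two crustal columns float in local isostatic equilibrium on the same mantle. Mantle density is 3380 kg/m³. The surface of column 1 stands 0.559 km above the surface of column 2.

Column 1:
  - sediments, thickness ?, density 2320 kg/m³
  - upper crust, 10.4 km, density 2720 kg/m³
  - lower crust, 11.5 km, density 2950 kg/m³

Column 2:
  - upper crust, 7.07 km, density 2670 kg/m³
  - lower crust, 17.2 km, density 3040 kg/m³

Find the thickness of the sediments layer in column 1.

Take the compensation level at the base of the deeper column (depth z_c below the surface of column 1) and equate Σ ρ_i t_i down to z_c; mantle fills any gap and the z_c terms cancel.
Column 1: x×2320 + 10.4×2720 + 11.5×2950 + (z_c − 21.9 − x)×3380
Column 2: 0.559×0 + 7.07×2670 + 17.2×3040 + (z_c − 0.559 − 24.27)×3380
The z_c×3380 term appears on both sides and cancels. Collect the known terms of each column as K = Σ(ρt)_known − 3380 × (depth of known layers): K_1 = 62213 − 3380×21.9 = −11809; K_2 = 71164.9 − 3380×(0.559 + 24.27) = −12757.12.
Balance: K_1 − x×(3380 − 2320) = K_2, so x = (K_1 − K_2)/(3380 − 2320) = 948.12/1060 = 0.894 km.

0.894 km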